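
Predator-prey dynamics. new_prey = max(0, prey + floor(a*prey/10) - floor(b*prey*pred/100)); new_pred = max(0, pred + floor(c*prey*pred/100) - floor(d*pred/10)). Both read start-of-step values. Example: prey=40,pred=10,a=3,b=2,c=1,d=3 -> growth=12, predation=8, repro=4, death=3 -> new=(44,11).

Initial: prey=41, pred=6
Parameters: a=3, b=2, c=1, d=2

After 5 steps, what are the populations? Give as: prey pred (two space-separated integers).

Step 1: prey: 41+12-4=49; pred: 6+2-1=7
Step 2: prey: 49+14-6=57; pred: 7+3-1=9
Step 3: prey: 57+17-10=64; pred: 9+5-1=13
Step 4: prey: 64+19-16=67; pred: 13+8-2=19
Step 5: prey: 67+20-25=62; pred: 19+12-3=28

Answer: 62 28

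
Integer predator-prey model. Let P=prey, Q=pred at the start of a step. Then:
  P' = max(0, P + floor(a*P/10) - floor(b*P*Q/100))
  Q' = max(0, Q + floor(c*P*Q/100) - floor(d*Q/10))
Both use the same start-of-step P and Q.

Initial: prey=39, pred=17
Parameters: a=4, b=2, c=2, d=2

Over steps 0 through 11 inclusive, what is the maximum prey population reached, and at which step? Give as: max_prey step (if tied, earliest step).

Step 1: prey: 39+15-13=41; pred: 17+13-3=27
Step 2: prey: 41+16-22=35; pred: 27+22-5=44
Step 3: prey: 35+14-30=19; pred: 44+30-8=66
Step 4: prey: 19+7-25=1; pred: 66+25-13=78
Step 5: prey: 1+0-1=0; pred: 78+1-15=64
Step 6: prey: 0+0-0=0; pred: 64+0-12=52
Step 7: prey: 0+0-0=0; pred: 52+0-10=42
Step 8: prey: 0+0-0=0; pred: 42+0-8=34
Step 9: prey: 0+0-0=0; pred: 34+0-6=28
Step 10: prey: 0+0-0=0; pred: 28+0-5=23
Step 11: prey: 0+0-0=0; pred: 23+0-4=19
Max prey = 41 at step 1

Answer: 41 1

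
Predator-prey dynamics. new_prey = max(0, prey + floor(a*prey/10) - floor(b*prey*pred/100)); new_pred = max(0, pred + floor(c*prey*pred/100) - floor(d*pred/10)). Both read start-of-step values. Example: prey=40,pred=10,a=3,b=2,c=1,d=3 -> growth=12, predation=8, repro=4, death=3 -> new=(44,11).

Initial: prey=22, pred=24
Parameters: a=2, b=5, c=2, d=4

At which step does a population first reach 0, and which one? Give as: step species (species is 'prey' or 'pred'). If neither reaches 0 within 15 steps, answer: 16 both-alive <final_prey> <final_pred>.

Answer: 1 prey

Derivation:
Step 1: prey: 22+4-26=0; pred: 24+10-9=25
First extinction: prey at step 1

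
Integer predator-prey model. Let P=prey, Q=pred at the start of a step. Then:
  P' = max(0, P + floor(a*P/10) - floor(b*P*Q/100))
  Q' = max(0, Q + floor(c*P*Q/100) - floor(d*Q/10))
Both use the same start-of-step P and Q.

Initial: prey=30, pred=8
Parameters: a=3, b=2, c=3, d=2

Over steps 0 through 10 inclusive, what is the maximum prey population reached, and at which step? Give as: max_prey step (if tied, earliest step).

Answer: 36 2

Derivation:
Step 1: prey: 30+9-4=35; pred: 8+7-1=14
Step 2: prey: 35+10-9=36; pred: 14+14-2=26
Step 3: prey: 36+10-18=28; pred: 26+28-5=49
Step 4: prey: 28+8-27=9; pred: 49+41-9=81
Step 5: prey: 9+2-14=0; pred: 81+21-16=86
Step 6: prey: 0+0-0=0; pred: 86+0-17=69
Step 7: prey: 0+0-0=0; pred: 69+0-13=56
Step 8: prey: 0+0-0=0; pred: 56+0-11=45
Step 9: prey: 0+0-0=0; pred: 45+0-9=36
Step 10: prey: 0+0-0=0; pred: 36+0-7=29
Max prey = 36 at step 2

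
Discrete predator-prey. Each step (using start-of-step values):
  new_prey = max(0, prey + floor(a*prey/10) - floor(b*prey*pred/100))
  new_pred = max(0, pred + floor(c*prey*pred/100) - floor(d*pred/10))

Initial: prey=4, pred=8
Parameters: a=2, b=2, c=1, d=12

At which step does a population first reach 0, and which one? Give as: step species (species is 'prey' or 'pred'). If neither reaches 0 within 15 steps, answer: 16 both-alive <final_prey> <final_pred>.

Step 1: prey: 4+0-0=4; pred: 8+0-9=0
First extinction: pred at step 1

Answer: 1 pred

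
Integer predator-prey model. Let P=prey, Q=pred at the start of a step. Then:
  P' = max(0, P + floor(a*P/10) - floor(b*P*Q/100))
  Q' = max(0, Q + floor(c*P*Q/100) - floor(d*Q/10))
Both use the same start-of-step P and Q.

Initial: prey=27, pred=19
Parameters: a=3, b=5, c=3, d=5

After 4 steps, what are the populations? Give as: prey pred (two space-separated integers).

Answer: 0 5

Derivation:
Step 1: prey: 27+8-25=10; pred: 19+15-9=25
Step 2: prey: 10+3-12=1; pred: 25+7-12=20
Step 3: prey: 1+0-1=0; pred: 20+0-10=10
Step 4: prey: 0+0-0=0; pred: 10+0-5=5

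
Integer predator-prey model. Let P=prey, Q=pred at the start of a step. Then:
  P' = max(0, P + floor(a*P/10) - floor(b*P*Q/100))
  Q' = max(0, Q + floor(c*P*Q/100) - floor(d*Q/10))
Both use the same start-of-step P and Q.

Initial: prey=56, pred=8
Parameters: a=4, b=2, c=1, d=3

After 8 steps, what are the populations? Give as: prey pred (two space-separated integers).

Answer: 0 48

Derivation:
Step 1: prey: 56+22-8=70; pred: 8+4-2=10
Step 2: prey: 70+28-14=84; pred: 10+7-3=14
Step 3: prey: 84+33-23=94; pred: 14+11-4=21
Step 4: prey: 94+37-39=92; pred: 21+19-6=34
Step 5: prey: 92+36-62=66; pred: 34+31-10=55
Step 6: prey: 66+26-72=20; pred: 55+36-16=75
Step 7: prey: 20+8-30=0; pred: 75+15-22=68
Step 8: prey: 0+0-0=0; pred: 68+0-20=48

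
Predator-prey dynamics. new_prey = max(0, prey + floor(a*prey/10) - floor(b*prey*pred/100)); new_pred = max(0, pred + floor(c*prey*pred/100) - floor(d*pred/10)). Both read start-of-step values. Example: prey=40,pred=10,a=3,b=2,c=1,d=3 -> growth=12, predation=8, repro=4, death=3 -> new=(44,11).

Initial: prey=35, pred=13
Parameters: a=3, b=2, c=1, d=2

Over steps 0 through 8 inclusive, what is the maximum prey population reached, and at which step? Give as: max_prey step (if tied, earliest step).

Step 1: prey: 35+10-9=36; pred: 13+4-2=15
Step 2: prey: 36+10-10=36; pred: 15+5-3=17
Step 3: prey: 36+10-12=34; pred: 17+6-3=20
Step 4: prey: 34+10-13=31; pred: 20+6-4=22
Step 5: prey: 31+9-13=27; pred: 22+6-4=24
Step 6: prey: 27+8-12=23; pred: 24+6-4=26
Step 7: prey: 23+6-11=18; pred: 26+5-5=26
Step 8: prey: 18+5-9=14; pred: 26+4-5=25
Max prey = 36 at step 1

Answer: 36 1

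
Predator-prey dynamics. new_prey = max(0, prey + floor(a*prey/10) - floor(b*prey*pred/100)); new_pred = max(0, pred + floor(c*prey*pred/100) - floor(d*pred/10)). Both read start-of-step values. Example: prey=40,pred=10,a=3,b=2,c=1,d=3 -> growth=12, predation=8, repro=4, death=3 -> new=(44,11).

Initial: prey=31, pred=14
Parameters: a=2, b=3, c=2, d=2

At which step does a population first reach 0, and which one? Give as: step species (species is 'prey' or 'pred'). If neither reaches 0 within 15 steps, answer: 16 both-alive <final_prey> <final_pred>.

Step 1: prey: 31+6-13=24; pred: 14+8-2=20
Step 2: prey: 24+4-14=14; pred: 20+9-4=25
Step 3: prey: 14+2-10=6; pred: 25+7-5=27
Step 4: prey: 6+1-4=3; pred: 27+3-5=25
Step 5: prey: 3+0-2=1; pred: 25+1-5=21
Step 6: prey: 1+0-0=1; pred: 21+0-4=17
Step 7: prey: 1+0-0=1; pred: 17+0-3=14
Step 8: prey: 1+0-0=1; pred: 14+0-2=12
Step 9: prey: 1+0-0=1; pred: 12+0-2=10
Step 10: prey: 1+0-0=1; pred: 10+0-2=8
Step 11: prey: 1+0-0=1; pred: 8+0-1=7
Step 12: prey: 1+0-0=1; pred: 7+0-1=6
Step 13: prey: 1+0-0=1; pred: 6+0-1=5
Step 14: prey: 1+0-0=1; pred: 5+0-1=4
Step 15: prey: 1+0-0=1; pred: 4+0-0=4
No extinction within 15 steps

Answer: 16 both-alive 1 4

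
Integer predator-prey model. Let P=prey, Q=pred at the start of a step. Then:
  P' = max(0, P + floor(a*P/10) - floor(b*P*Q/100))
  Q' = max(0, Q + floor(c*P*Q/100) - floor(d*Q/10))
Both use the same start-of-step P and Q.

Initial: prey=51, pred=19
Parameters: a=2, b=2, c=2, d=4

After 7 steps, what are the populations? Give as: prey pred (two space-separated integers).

Answer: 1 9

Derivation:
Step 1: prey: 51+10-19=42; pred: 19+19-7=31
Step 2: prey: 42+8-26=24; pred: 31+26-12=45
Step 3: prey: 24+4-21=7; pred: 45+21-18=48
Step 4: prey: 7+1-6=2; pred: 48+6-19=35
Step 5: prey: 2+0-1=1; pred: 35+1-14=22
Step 6: prey: 1+0-0=1; pred: 22+0-8=14
Step 7: prey: 1+0-0=1; pred: 14+0-5=9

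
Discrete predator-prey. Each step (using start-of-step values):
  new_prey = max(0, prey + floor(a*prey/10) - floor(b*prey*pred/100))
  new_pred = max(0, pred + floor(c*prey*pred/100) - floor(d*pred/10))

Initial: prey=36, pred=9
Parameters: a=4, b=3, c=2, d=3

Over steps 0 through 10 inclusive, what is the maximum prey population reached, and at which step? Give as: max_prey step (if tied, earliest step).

Answer: 42 2

Derivation:
Step 1: prey: 36+14-9=41; pred: 9+6-2=13
Step 2: prey: 41+16-15=42; pred: 13+10-3=20
Step 3: prey: 42+16-25=33; pred: 20+16-6=30
Step 4: prey: 33+13-29=17; pred: 30+19-9=40
Step 5: prey: 17+6-20=3; pred: 40+13-12=41
Step 6: prey: 3+1-3=1; pred: 41+2-12=31
Step 7: prey: 1+0-0=1; pred: 31+0-9=22
Step 8: prey: 1+0-0=1; pred: 22+0-6=16
Step 9: prey: 1+0-0=1; pred: 16+0-4=12
Step 10: prey: 1+0-0=1; pred: 12+0-3=9
Max prey = 42 at step 2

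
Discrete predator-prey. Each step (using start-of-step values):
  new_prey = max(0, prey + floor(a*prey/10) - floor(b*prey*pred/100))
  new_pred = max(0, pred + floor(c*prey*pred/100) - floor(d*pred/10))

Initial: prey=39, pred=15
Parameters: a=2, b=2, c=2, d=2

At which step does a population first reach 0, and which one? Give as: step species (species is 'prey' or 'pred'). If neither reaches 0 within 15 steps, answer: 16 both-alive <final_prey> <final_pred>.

Step 1: prey: 39+7-11=35; pred: 15+11-3=23
Step 2: prey: 35+7-16=26; pred: 23+16-4=35
Step 3: prey: 26+5-18=13; pred: 35+18-7=46
Step 4: prey: 13+2-11=4; pred: 46+11-9=48
Step 5: prey: 4+0-3=1; pred: 48+3-9=42
Step 6: prey: 1+0-0=1; pred: 42+0-8=34
Step 7: prey: 1+0-0=1; pred: 34+0-6=28
Step 8: prey: 1+0-0=1; pred: 28+0-5=23
Step 9: prey: 1+0-0=1; pred: 23+0-4=19
Step 10: prey: 1+0-0=1; pred: 19+0-3=16
Step 11: prey: 1+0-0=1; pred: 16+0-3=13
Step 12: prey: 1+0-0=1; pred: 13+0-2=11
Step 13: prey: 1+0-0=1; pred: 11+0-2=9
Step 14: prey: 1+0-0=1; pred: 9+0-1=8
Step 15: prey: 1+0-0=1; pred: 8+0-1=7
No extinction within 15 steps

Answer: 16 both-alive 1 7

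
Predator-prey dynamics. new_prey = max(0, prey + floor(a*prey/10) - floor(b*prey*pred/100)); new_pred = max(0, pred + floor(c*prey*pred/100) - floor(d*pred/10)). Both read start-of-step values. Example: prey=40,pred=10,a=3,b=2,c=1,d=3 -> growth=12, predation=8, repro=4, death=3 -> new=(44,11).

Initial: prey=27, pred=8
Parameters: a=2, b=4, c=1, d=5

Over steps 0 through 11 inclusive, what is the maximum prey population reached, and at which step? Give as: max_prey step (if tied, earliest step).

Answer: 77 11

Derivation:
Step 1: prey: 27+5-8=24; pred: 8+2-4=6
Step 2: prey: 24+4-5=23; pred: 6+1-3=4
Step 3: prey: 23+4-3=24; pred: 4+0-2=2
Step 4: prey: 24+4-1=27; pred: 2+0-1=1
Step 5: prey: 27+5-1=31; pred: 1+0-0=1
Step 6: prey: 31+6-1=36; pred: 1+0-0=1
Step 7: prey: 36+7-1=42; pred: 1+0-0=1
Step 8: prey: 42+8-1=49; pred: 1+0-0=1
Step 9: prey: 49+9-1=57; pred: 1+0-0=1
Step 10: prey: 57+11-2=66; pred: 1+0-0=1
Step 11: prey: 66+13-2=77; pred: 1+0-0=1
Max prey = 77 at step 11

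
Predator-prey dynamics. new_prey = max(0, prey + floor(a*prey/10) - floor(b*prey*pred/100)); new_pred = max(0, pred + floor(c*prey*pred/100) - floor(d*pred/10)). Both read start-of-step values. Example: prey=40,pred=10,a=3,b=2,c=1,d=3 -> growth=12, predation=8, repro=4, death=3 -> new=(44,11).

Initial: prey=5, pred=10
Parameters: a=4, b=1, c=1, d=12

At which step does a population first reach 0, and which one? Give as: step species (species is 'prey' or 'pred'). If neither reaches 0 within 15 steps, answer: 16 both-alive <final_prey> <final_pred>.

Answer: 1 pred

Derivation:
Step 1: prey: 5+2-0=7; pred: 10+0-12=0
First extinction: pred at step 1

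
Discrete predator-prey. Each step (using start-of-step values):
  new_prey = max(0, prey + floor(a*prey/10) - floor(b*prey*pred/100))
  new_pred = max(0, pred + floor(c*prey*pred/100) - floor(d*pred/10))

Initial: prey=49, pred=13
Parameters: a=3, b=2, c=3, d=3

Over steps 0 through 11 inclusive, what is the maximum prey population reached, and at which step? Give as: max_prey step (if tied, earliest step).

Step 1: prey: 49+14-12=51; pred: 13+19-3=29
Step 2: prey: 51+15-29=37; pred: 29+44-8=65
Step 3: prey: 37+11-48=0; pred: 65+72-19=118
Step 4: prey: 0+0-0=0; pred: 118+0-35=83
Step 5: prey: 0+0-0=0; pred: 83+0-24=59
Step 6: prey: 0+0-0=0; pred: 59+0-17=42
Step 7: prey: 0+0-0=0; pred: 42+0-12=30
Step 8: prey: 0+0-0=0; pred: 30+0-9=21
Step 9: prey: 0+0-0=0; pred: 21+0-6=15
Step 10: prey: 0+0-0=0; pred: 15+0-4=11
Step 11: prey: 0+0-0=0; pred: 11+0-3=8
Max prey = 51 at step 1

Answer: 51 1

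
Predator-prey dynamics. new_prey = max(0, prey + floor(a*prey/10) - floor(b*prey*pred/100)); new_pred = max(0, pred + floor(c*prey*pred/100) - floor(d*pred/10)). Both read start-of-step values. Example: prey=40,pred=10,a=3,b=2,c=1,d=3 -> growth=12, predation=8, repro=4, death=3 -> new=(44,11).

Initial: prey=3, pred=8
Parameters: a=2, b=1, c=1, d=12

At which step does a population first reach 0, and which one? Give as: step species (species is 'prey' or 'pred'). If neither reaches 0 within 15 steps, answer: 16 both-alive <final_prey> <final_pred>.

Answer: 1 pred

Derivation:
Step 1: prey: 3+0-0=3; pred: 8+0-9=0
First extinction: pred at step 1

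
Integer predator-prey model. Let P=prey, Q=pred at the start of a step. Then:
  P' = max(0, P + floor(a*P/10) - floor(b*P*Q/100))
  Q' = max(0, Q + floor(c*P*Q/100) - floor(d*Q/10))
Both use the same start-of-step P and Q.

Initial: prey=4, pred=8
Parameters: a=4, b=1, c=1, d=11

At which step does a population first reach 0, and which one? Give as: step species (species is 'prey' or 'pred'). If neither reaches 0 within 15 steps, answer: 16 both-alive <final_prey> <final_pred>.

Step 1: prey: 4+1-0=5; pred: 8+0-8=0
First extinction: pred at step 1

Answer: 1 pred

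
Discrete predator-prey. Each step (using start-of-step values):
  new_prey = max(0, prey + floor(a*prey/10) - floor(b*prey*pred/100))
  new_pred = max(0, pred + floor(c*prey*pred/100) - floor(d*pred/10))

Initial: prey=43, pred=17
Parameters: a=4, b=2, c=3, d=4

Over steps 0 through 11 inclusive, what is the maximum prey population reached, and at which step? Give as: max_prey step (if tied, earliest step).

Step 1: prey: 43+17-14=46; pred: 17+21-6=32
Step 2: prey: 46+18-29=35; pred: 32+44-12=64
Step 3: prey: 35+14-44=5; pred: 64+67-25=106
Step 4: prey: 5+2-10=0; pred: 106+15-42=79
Step 5: prey: 0+0-0=0; pred: 79+0-31=48
Step 6: prey: 0+0-0=0; pred: 48+0-19=29
Step 7: prey: 0+0-0=0; pred: 29+0-11=18
Step 8: prey: 0+0-0=0; pred: 18+0-7=11
Step 9: prey: 0+0-0=0; pred: 11+0-4=7
Step 10: prey: 0+0-0=0; pred: 7+0-2=5
Step 11: prey: 0+0-0=0; pred: 5+0-2=3
Max prey = 46 at step 1

Answer: 46 1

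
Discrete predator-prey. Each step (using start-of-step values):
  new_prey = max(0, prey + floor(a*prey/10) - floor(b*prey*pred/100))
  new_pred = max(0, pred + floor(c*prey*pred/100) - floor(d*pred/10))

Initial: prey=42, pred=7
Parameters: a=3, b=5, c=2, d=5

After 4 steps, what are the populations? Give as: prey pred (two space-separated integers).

Answer: 15 13

Derivation:
Step 1: prey: 42+12-14=40; pred: 7+5-3=9
Step 2: prey: 40+12-18=34; pred: 9+7-4=12
Step 3: prey: 34+10-20=24; pred: 12+8-6=14
Step 4: prey: 24+7-16=15; pred: 14+6-7=13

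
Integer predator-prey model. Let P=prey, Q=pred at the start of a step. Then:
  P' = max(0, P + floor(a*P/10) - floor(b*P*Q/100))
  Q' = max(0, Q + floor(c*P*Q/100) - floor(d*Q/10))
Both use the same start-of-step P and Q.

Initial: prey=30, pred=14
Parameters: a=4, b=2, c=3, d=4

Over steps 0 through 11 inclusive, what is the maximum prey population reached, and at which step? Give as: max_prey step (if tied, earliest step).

Step 1: prey: 30+12-8=34; pred: 14+12-5=21
Step 2: prey: 34+13-14=33; pred: 21+21-8=34
Step 3: prey: 33+13-22=24; pred: 34+33-13=54
Step 4: prey: 24+9-25=8; pred: 54+38-21=71
Step 5: prey: 8+3-11=0; pred: 71+17-28=60
Step 6: prey: 0+0-0=0; pred: 60+0-24=36
Step 7: prey: 0+0-0=0; pred: 36+0-14=22
Step 8: prey: 0+0-0=0; pred: 22+0-8=14
Step 9: prey: 0+0-0=0; pred: 14+0-5=9
Step 10: prey: 0+0-0=0; pred: 9+0-3=6
Step 11: prey: 0+0-0=0; pred: 6+0-2=4
Max prey = 34 at step 1

Answer: 34 1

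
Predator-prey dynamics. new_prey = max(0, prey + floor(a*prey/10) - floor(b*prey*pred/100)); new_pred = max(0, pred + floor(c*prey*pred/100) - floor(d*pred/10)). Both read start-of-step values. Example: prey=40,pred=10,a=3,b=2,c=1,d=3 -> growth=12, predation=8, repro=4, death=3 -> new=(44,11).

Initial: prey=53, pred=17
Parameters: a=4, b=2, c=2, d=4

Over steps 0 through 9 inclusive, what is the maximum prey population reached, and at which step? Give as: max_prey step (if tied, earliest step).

Step 1: prey: 53+21-18=56; pred: 17+18-6=29
Step 2: prey: 56+22-32=46; pred: 29+32-11=50
Step 3: prey: 46+18-46=18; pred: 50+46-20=76
Step 4: prey: 18+7-27=0; pred: 76+27-30=73
Step 5: prey: 0+0-0=0; pred: 73+0-29=44
Step 6: prey: 0+0-0=0; pred: 44+0-17=27
Step 7: prey: 0+0-0=0; pred: 27+0-10=17
Step 8: prey: 0+0-0=0; pred: 17+0-6=11
Step 9: prey: 0+0-0=0; pred: 11+0-4=7
Max prey = 56 at step 1

Answer: 56 1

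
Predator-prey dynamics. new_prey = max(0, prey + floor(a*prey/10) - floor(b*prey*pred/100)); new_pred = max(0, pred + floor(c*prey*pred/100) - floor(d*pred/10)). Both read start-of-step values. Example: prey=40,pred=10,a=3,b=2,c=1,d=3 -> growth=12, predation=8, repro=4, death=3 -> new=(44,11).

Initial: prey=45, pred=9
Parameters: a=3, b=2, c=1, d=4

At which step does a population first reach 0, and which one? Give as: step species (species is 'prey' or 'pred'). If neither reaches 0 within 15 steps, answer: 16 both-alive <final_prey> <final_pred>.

Step 1: prey: 45+13-8=50; pred: 9+4-3=10
Step 2: prey: 50+15-10=55; pred: 10+5-4=11
Step 3: prey: 55+16-12=59; pred: 11+6-4=13
Step 4: prey: 59+17-15=61; pred: 13+7-5=15
Step 5: prey: 61+18-18=61; pred: 15+9-6=18
Step 6: prey: 61+18-21=58; pred: 18+10-7=21
Step 7: prey: 58+17-24=51; pred: 21+12-8=25
Step 8: prey: 51+15-25=41; pred: 25+12-10=27
Step 9: prey: 41+12-22=31; pred: 27+11-10=28
Step 10: prey: 31+9-17=23; pred: 28+8-11=25
Step 11: prey: 23+6-11=18; pred: 25+5-10=20
Step 12: prey: 18+5-7=16; pred: 20+3-8=15
Step 13: prey: 16+4-4=16; pred: 15+2-6=11
Step 14: prey: 16+4-3=17; pred: 11+1-4=8
Step 15: prey: 17+5-2=20; pred: 8+1-3=6
No extinction within 15 steps

Answer: 16 both-alive 20 6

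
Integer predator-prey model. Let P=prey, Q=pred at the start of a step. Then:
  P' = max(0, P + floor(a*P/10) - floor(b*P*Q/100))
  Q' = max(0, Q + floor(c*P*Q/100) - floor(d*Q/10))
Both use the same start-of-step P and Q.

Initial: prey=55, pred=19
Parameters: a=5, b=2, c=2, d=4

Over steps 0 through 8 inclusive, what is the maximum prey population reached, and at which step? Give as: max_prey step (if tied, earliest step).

Answer: 62 1

Derivation:
Step 1: prey: 55+27-20=62; pred: 19+20-7=32
Step 2: prey: 62+31-39=54; pred: 32+39-12=59
Step 3: prey: 54+27-63=18; pred: 59+63-23=99
Step 4: prey: 18+9-35=0; pred: 99+35-39=95
Step 5: prey: 0+0-0=0; pred: 95+0-38=57
Step 6: prey: 0+0-0=0; pred: 57+0-22=35
Step 7: prey: 0+0-0=0; pred: 35+0-14=21
Step 8: prey: 0+0-0=0; pred: 21+0-8=13
Max prey = 62 at step 1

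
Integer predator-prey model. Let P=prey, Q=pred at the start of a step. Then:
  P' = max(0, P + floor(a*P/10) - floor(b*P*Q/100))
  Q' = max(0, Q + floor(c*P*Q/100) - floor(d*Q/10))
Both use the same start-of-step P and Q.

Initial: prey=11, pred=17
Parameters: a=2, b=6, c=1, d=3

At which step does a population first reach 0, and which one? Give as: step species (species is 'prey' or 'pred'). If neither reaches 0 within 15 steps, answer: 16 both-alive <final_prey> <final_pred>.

Step 1: prey: 11+2-11=2; pred: 17+1-5=13
Step 2: prey: 2+0-1=1; pred: 13+0-3=10
Step 3: prey: 1+0-0=1; pred: 10+0-3=7
Step 4: prey: 1+0-0=1; pred: 7+0-2=5
Step 5: prey: 1+0-0=1; pred: 5+0-1=4
Step 6: prey: 1+0-0=1; pred: 4+0-1=3
Step 7: prey: 1+0-0=1; pred: 3+0-0=3
Steps 8-15: state stable at prey=1, pred=3 (no change)
No extinction within 15 steps

Answer: 16 both-alive 1 3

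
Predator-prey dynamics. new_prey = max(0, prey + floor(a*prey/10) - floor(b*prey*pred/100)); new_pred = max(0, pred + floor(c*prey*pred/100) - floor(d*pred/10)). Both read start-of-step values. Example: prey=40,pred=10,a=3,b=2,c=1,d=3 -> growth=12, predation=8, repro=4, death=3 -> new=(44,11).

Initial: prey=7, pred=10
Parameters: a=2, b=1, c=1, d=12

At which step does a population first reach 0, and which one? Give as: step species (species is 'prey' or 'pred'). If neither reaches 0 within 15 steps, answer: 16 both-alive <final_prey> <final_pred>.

Answer: 1 pred

Derivation:
Step 1: prey: 7+1-0=8; pred: 10+0-12=0
First extinction: pred at step 1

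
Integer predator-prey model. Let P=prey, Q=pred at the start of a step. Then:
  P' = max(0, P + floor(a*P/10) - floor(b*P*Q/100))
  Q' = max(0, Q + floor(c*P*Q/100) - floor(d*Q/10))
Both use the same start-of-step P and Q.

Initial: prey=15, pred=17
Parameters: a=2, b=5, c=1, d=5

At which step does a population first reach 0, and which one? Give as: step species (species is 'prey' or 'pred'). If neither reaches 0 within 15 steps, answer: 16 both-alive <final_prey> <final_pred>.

Step 1: prey: 15+3-12=6; pred: 17+2-8=11
Step 2: prey: 6+1-3=4; pred: 11+0-5=6
Step 3: prey: 4+0-1=3; pred: 6+0-3=3
Step 4: prey: 3+0-0=3; pred: 3+0-1=2
Step 5: prey: 3+0-0=3; pred: 2+0-1=1
Step 6: prey: 3+0-0=3; pred: 1+0-0=1
Steps 7-15: state stable at prey=3, pred=1 (no change)
No extinction within 15 steps

Answer: 16 both-alive 3 1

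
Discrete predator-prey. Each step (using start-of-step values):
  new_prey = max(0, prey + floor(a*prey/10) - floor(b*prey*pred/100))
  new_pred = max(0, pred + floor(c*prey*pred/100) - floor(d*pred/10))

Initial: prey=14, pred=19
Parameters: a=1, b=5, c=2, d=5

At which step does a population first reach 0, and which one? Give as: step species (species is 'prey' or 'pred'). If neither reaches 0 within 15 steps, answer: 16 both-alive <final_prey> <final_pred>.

Answer: 16 both-alive 1 1

Derivation:
Step 1: prey: 14+1-13=2; pred: 19+5-9=15
Step 2: prey: 2+0-1=1; pred: 15+0-7=8
Step 3: prey: 1+0-0=1; pred: 8+0-4=4
Step 4: prey: 1+0-0=1; pred: 4+0-2=2
Step 5: prey: 1+0-0=1; pred: 2+0-1=1
Step 6: prey: 1+0-0=1; pred: 1+0-0=1
Steps 7-15: state stable at prey=1, pred=1 (no change)
No extinction within 15 steps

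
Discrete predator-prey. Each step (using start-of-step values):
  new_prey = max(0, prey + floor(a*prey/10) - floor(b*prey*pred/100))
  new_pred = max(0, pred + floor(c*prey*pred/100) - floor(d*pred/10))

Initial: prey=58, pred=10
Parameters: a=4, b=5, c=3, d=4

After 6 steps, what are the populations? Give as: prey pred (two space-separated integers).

Answer: 0 11

Derivation:
Step 1: prey: 58+23-29=52; pred: 10+17-4=23
Step 2: prey: 52+20-59=13; pred: 23+35-9=49
Step 3: prey: 13+5-31=0; pred: 49+19-19=49
Step 4: prey: 0+0-0=0; pred: 49+0-19=30
Step 5: prey: 0+0-0=0; pred: 30+0-12=18
Step 6: prey: 0+0-0=0; pred: 18+0-7=11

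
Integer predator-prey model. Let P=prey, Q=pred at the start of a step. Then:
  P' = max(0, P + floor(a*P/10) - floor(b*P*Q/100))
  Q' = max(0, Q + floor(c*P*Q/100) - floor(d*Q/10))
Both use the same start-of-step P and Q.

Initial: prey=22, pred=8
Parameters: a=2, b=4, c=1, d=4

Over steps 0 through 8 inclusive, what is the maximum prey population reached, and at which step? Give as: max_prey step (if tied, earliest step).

Step 1: prey: 22+4-7=19; pred: 8+1-3=6
Step 2: prey: 19+3-4=18; pred: 6+1-2=5
Step 3: prey: 18+3-3=18; pred: 5+0-2=3
Step 4: prey: 18+3-2=19; pred: 3+0-1=2
Step 5: prey: 19+3-1=21; pred: 2+0-0=2
Step 6: prey: 21+4-1=24; pred: 2+0-0=2
Step 7: prey: 24+4-1=27; pred: 2+0-0=2
Step 8: prey: 27+5-2=30; pred: 2+0-0=2
Max prey = 30 at step 8

Answer: 30 8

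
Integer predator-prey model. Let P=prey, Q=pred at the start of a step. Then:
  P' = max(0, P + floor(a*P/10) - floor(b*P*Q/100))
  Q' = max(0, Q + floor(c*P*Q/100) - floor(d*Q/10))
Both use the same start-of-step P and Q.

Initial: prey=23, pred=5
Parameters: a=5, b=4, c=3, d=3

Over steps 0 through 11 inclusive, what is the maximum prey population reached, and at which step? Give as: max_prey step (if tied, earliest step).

Answer: 39 3

Derivation:
Step 1: prey: 23+11-4=30; pred: 5+3-1=7
Step 2: prey: 30+15-8=37; pred: 7+6-2=11
Step 3: prey: 37+18-16=39; pred: 11+12-3=20
Step 4: prey: 39+19-31=27; pred: 20+23-6=37
Step 5: prey: 27+13-39=1; pred: 37+29-11=55
Step 6: prey: 1+0-2=0; pred: 55+1-16=40
Step 7: prey: 0+0-0=0; pred: 40+0-12=28
Step 8: prey: 0+0-0=0; pred: 28+0-8=20
Step 9: prey: 0+0-0=0; pred: 20+0-6=14
Step 10: prey: 0+0-0=0; pred: 14+0-4=10
Step 11: prey: 0+0-0=0; pred: 10+0-3=7
Max prey = 39 at step 3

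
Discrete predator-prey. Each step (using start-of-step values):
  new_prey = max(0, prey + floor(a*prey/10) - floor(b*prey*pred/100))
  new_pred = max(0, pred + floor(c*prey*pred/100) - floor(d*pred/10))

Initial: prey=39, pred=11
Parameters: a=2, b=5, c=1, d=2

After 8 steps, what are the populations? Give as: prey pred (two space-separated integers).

Step 1: prey: 39+7-21=25; pred: 11+4-2=13
Step 2: prey: 25+5-16=14; pred: 13+3-2=14
Step 3: prey: 14+2-9=7; pred: 14+1-2=13
Step 4: prey: 7+1-4=4; pred: 13+0-2=11
Step 5: prey: 4+0-2=2; pred: 11+0-2=9
Step 6: prey: 2+0-0=2; pred: 9+0-1=8
Step 7: prey: 2+0-0=2; pred: 8+0-1=7
Step 8: prey: 2+0-0=2; pred: 7+0-1=6

Answer: 2 6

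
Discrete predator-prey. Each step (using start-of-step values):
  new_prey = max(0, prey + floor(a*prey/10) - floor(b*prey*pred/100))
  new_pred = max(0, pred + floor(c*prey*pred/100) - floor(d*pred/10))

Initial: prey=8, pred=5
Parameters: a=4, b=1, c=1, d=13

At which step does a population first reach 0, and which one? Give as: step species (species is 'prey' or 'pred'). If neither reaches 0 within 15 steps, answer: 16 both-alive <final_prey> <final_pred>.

Answer: 1 pred

Derivation:
Step 1: prey: 8+3-0=11; pred: 5+0-6=0
First extinction: pred at step 1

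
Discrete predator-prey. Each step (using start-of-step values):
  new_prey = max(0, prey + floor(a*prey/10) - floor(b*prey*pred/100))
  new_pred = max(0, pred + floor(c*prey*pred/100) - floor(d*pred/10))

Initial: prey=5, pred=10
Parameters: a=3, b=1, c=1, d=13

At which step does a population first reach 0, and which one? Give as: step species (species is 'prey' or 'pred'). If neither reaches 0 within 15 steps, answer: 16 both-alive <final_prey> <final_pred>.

Answer: 1 pred

Derivation:
Step 1: prey: 5+1-0=6; pred: 10+0-13=0
First extinction: pred at step 1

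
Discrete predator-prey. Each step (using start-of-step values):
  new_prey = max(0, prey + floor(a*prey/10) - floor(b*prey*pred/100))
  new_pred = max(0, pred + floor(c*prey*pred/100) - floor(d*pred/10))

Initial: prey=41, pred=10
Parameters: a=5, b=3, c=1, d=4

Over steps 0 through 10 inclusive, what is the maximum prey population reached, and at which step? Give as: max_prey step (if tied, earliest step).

Answer: 90 5

Derivation:
Step 1: prey: 41+20-12=49; pred: 10+4-4=10
Step 2: prey: 49+24-14=59; pred: 10+4-4=10
Step 3: prey: 59+29-17=71; pred: 10+5-4=11
Step 4: prey: 71+35-23=83; pred: 11+7-4=14
Step 5: prey: 83+41-34=90; pred: 14+11-5=20
Step 6: prey: 90+45-54=81; pred: 20+18-8=30
Step 7: prey: 81+40-72=49; pred: 30+24-12=42
Step 8: prey: 49+24-61=12; pred: 42+20-16=46
Step 9: prey: 12+6-16=2; pred: 46+5-18=33
Step 10: prey: 2+1-1=2; pred: 33+0-13=20
Max prey = 90 at step 5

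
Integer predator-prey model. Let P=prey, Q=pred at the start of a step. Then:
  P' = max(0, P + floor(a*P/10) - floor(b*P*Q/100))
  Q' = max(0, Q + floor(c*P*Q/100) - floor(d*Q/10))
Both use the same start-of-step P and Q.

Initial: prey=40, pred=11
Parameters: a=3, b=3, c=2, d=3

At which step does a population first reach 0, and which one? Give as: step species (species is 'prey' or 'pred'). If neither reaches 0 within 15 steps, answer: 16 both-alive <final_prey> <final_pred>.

Step 1: prey: 40+12-13=39; pred: 11+8-3=16
Step 2: prey: 39+11-18=32; pred: 16+12-4=24
Step 3: prey: 32+9-23=18; pred: 24+15-7=32
Step 4: prey: 18+5-17=6; pred: 32+11-9=34
Step 5: prey: 6+1-6=1; pred: 34+4-10=28
Step 6: prey: 1+0-0=1; pred: 28+0-8=20
Step 7: prey: 1+0-0=1; pred: 20+0-6=14
Step 8: prey: 1+0-0=1; pred: 14+0-4=10
Step 9: prey: 1+0-0=1; pred: 10+0-3=7
Step 10: prey: 1+0-0=1; pred: 7+0-2=5
Step 11: prey: 1+0-0=1; pred: 5+0-1=4
Step 12: prey: 1+0-0=1; pred: 4+0-1=3
Step 13: prey: 1+0-0=1; pred: 3+0-0=3
Steps 14-15: state stable at prey=1, pred=3 (no change)
No extinction within 15 steps

Answer: 16 both-alive 1 3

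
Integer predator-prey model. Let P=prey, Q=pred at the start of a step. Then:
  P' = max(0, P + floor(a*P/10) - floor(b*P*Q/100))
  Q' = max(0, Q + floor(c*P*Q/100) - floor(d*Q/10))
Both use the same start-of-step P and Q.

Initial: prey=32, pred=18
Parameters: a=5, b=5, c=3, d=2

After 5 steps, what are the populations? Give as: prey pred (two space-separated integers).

Step 1: prey: 32+16-28=20; pred: 18+17-3=32
Step 2: prey: 20+10-32=0; pred: 32+19-6=45
Step 3: prey: 0+0-0=0; pred: 45+0-9=36
Step 4: prey: 0+0-0=0; pred: 36+0-7=29
Step 5: prey: 0+0-0=0; pred: 29+0-5=24

Answer: 0 24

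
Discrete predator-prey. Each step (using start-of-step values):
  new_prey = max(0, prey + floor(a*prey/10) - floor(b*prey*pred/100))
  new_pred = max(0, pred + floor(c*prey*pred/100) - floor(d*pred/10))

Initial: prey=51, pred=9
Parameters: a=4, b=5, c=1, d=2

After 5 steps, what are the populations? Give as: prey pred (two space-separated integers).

Step 1: prey: 51+20-22=49; pred: 9+4-1=12
Step 2: prey: 49+19-29=39; pred: 12+5-2=15
Step 3: prey: 39+15-29=25; pred: 15+5-3=17
Step 4: prey: 25+10-21=14; pred: 17+4-3=18
Step 5: prey: 14+5-12=7; pred: 18+2-3=17

Answer: 7 17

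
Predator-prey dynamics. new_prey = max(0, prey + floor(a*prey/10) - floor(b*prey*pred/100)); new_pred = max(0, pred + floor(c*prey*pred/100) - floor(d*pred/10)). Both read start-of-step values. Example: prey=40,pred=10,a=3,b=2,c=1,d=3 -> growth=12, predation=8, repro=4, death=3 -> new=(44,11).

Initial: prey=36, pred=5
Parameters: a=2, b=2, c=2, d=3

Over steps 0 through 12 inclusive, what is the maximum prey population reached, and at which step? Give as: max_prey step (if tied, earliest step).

Step 1: prey: 36+7-3=40; pred: 5+3-1=7
Step 2: prey: 40+8-5=43; pred: 7+5-2=10
Step 3: prey: 43+8-8=43; pred: 10+8-3=15
Step 4: prey: 43+8-12=39; pred: 15+12-4=23
Step 5: prey: 39+7-17=29; pred: 23+17-6=34
Step 6: prey: 29+5-19=15; pred: 34+19-10=43
Step 7: prey: 15+3-12=6; pred: 43+12-12=43
Step 8: prey: 6+1-5=2; pred: 43+5-12=36
Step 9: prey: 2+0-1=1; pred: 36+1-10=27
Step 10: prey: 1+0-0=1; pred: 27+0-8=19
Step 11: prey: 1+0-0=1; pred: 19+0-5=14
Step 12: prey: 1+0-0=1; pred: 14+0-4=10
Max prey = 43 at step 2

Answer: 43 2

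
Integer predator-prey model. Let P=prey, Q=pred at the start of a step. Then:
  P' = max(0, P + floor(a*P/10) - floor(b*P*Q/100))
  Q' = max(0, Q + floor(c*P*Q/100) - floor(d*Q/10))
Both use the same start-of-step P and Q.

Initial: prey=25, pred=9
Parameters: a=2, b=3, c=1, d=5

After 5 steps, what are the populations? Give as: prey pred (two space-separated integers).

Answer: 30 1

Derivation:
Step 1: prey: 25+5-6=24; pred: 9+2-4=7
Step 2: prey: 24+4-5=23; pred: 7+1-3=5
Step 3: prey: 23+4-3=24; pred: 5+1-2=4
Step 4: prey: 24+4-2=26; pred: 4+0-2=2
Step 5: prey: 26+5-1=30; pred: 2+0-1=1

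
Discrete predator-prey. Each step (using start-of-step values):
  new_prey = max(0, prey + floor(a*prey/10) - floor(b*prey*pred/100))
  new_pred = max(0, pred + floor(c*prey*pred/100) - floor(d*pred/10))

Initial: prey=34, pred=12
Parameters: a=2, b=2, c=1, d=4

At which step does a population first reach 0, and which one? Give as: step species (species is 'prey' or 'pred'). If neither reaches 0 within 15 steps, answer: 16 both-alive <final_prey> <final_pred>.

Answer: 16 both-alive 53 9

Derivation:
Step 1: prey: 34+6-8=32; pred: 12+4-4=12
Step 2: prey: 32+6-7=31; pred: 12+3-4=11
Step 3: prey: 31+6-6=31; pred: 11+3-4=10
Step 4: prey: 31+6-6=31; pred: 10+3-4=9
Step 5: prey: 31+6-5=32; pred: 9+2-3=8
Step 6: prey: 32+6-5=33; pred: 8+2-3=7
Step 7: prey: 33+6-4=35; pred: 7+2-2=7
Step 8: prey: 35+7-4=38; pred: 7+2-2=7
Step 9: prey: 38+7-5=40; pred: 7+2-2=7
Step 10: prey: 40+8-5=43; pred: 7+2-2=7
Step 11: prey: 43+8-6=45; pred: 7+3-2=8
Step 12: prey: 45+9-7=47; pred: 8+3-3=8
Step 13: prey: 47+9-7=49; pred: 8+3-3=8
Step 14: prey: 49+9-7=51; pred: 8+3-3=8
Step 15: prey: 51+10-8=53; pred: 8+4-3=9
No extinction within 15 steps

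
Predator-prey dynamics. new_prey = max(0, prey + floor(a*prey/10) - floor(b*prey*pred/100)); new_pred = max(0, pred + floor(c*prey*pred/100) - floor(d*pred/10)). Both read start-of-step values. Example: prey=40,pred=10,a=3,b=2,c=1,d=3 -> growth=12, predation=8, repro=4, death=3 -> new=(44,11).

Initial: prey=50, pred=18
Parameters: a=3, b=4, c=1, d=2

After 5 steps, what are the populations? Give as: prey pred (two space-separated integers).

Step 1: prey: 50+15-36=29; pred: 18+9-3=24
Step 2: prey: 29+8-27=10; pred: 24+6-4=26
Step 3: prey: 10+3-10=3; pred: 26+2-5=23
Step 4: prey: 3+0-2=1; pred: 23+0-4=19
Step 5: prey: 1+0-0=1; pred: 19+0-3=16

Answer: 1 16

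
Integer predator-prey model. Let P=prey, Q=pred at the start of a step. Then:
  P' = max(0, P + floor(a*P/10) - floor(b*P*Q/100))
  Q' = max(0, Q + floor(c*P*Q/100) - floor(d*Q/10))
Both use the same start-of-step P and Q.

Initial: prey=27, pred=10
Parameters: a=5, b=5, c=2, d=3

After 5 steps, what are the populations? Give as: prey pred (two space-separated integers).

Answer: 6 18

Derivation:
Step 1: prey: 27+13-13=27; pred: 10+5-3=12
Step 2: prey: 27+13-16=24; pred: 12+6-3=15
Step 3: prey: 24+12-18=18; pred: 15+7-4=18
Step 4: prey: 18+9-16=11; pred: 18+6-5=19
Step 5: prey: 11+5-10=6; pred: 19+4-5=18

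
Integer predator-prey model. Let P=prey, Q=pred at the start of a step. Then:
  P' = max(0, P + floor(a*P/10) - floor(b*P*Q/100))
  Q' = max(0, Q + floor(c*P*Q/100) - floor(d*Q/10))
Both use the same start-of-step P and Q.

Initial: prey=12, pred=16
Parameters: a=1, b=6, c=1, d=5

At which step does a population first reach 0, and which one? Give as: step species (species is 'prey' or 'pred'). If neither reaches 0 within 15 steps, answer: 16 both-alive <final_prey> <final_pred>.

Step 1: prey: 12+1-11=2; pred: 16+1-8=9
Step 2: prey: 2+0-1=1; pred: 9+0-4=5
Step 3: prey: 1+0-0=1; pred: 5+0-2=3
Step 4: prey: 1+0-0=1; pred: 3+0-1=2
Step 5: prey: 1+0-0=1; pred: 2+0-1=1
Step 6: prey: 1+0-0=1; pred: 1+0-0=1
Steps 7-15: state stable at prey=1, pred=1 (no change)
No extinction within 15 steps

Answer: 16 both-alive 1 1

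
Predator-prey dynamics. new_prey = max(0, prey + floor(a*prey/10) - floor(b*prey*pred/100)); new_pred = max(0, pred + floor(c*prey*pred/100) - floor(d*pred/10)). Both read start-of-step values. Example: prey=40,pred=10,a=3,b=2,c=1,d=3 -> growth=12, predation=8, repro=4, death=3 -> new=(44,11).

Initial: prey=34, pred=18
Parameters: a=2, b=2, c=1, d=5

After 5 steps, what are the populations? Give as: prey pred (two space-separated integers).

Answer: 25 5

Derivation:
Step 1: prey: 34+6-12=28; pred: 18+6-9=15
Step 2: prey: 28+5-8=25; pred: 15+4-7=12
Step 3: prey: 25+5-6=24; pred: 12+3-6=9
Step 4: prey: 24+4-4=24; pred: 9+2-4=7
Step 5: prey: 24+4-3=25; pred: 7+1-3=5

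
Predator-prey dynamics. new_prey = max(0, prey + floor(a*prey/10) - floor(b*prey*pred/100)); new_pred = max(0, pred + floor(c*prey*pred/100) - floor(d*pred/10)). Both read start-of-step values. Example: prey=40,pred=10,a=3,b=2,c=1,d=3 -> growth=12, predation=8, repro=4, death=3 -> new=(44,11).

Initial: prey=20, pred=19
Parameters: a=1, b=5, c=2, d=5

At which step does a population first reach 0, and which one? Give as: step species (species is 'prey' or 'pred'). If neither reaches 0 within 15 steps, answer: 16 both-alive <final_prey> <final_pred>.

Answer: 16 both-alive 1 1

Derivation:
Step 1: prey: 20+2-19=3; pred: 19+7-9=17
Step 2: prey: 3+0-2=1; pred: 17+1-8=10
Step 3: prey: 1+0-0=1; pred: 10+0-5=5
Step 4: prey: 1+0-0=1; pred: 5+0-2=3
Step 5: prey: 1+0-0=1; pred: 3+0-1=2
Step 6: prey: 1+0-0=1; pred: 2+0-1=1
Step 7: prey: 1+0-0=1; pred: 1+0-0=1
Steps 8-15: state stable at prey=1, pred=1 (no change)
No extinction within 15 steps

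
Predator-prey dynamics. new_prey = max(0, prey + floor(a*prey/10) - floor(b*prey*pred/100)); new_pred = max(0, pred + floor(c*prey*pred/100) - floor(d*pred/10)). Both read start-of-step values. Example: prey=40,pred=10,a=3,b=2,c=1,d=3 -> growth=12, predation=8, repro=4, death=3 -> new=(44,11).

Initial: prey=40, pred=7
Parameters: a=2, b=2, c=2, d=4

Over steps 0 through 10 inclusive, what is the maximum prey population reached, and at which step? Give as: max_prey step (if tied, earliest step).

Answer: 43 1

Derivation:
Step 1: prey: 40+8-5=43; pred: 7+5-2=10
Step 2: prey: 43+8-8=43; pred: 10+8-4=14
Step 3: prey: 43+8-12=39; pred: 14+12-5=21
Step 4: prey: 39+7-16=30; pred: 21+16-8=29
Step 5: prey: 30+6-17=19; pred: 29+17-11=35
Step 6: prey: 19+3-13=9; pred: 35+13-14=34
Step 7: prey: 9+1-6=4; pred: 34+6-13=27
Step 8: prey: 4+0-2=2; pred: 27+2-10=19
Step 9: prey: 2+0-0=2; pred: 19+0-7=12
Step 10: prey: 2+0-0=2; pred: 12+0-4=8
Max prey = 43 at step 1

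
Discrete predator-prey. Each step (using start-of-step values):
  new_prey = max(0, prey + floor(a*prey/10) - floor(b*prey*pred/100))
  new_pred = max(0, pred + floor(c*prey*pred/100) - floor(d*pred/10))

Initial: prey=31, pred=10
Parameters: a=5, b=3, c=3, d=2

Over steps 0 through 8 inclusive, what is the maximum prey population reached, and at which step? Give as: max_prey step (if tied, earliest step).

Step 1: prey: 31+15-9=37; pred: 10+9-2=17
Step 2: prey: 37+18-18=37; pred: 17+18-3=32
Step 3: prey: 37+18-35=20; pred: 32+35-6=61
Step 4: prey: 20+10-36=0; pred: 61+36-12=85
Step 5: prey: 0+0-0=0; pred: 85+0-17=68
Step 6: prey: 0+0-0=0; pred: 68+0-13=55
Step 7: prey: 0+0-0=0; pred: 55+0-11=44
Step 8: prey: 0+0-0=0; pred: 44+0-8=36
Max prey = 37 at step 1

Answer: 37 1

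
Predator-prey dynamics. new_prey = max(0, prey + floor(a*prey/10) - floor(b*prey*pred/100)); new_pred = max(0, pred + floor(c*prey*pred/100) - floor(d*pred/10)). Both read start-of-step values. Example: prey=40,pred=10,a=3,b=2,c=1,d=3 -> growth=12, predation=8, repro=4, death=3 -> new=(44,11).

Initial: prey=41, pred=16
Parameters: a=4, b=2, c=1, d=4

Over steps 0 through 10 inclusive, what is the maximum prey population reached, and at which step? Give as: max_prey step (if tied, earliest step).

Answer: 52 4

Derivation:
Step 1: prey: 41+16-13=44; pred: 16+6-6=16
Step 2: prey: 44+17-14=47; pred: 16+7-6=17
Step 3: prey: 47+18-15=50; pred: 17+7-6=18
Step 4: prey: 50+20-18=52; pred: 18+9-7=20
Step 5: prey: 52+20-20=52; pred: 20+10-8=22
Step 6: prey: 52+20-22=50; pred: 22+11-8=25
Step 7: prey: 50+20-25=45; pred: 25+12-10=27
Step 8: prey: 45+18-24=39; pred: 27+12-10=29
Step 9: prey: 39+15-22=32; pred: 29+11-11=29
Step 10: prey: 32+12-18=26; pred: 29+9-11=27
Max prey = 52 at step 4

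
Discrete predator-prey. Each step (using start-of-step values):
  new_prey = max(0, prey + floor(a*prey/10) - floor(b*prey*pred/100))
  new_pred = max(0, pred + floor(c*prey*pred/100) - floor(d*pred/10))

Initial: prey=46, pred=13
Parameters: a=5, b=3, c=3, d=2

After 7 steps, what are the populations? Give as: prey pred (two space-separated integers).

Step 1: prey: 46+23-17=52; pred: 13+17-2=28
Step 2: prey: 52+26-43=35; pred: 28+43-5=66
Step 3: prey: 35+17-69=0; pred: 66+69-13=122
Step 4: prey: 0+0-0=0; pred: 122+0-24=98
Step 5: prey: 0+0-0=0; pred: 98+0-19=79
Step 6: prey: 0+0-0=0; pred: 79+0-15=64
Step 7: prey: 0+0-0=0; pred: 64+0-12=52

Answer: 0 52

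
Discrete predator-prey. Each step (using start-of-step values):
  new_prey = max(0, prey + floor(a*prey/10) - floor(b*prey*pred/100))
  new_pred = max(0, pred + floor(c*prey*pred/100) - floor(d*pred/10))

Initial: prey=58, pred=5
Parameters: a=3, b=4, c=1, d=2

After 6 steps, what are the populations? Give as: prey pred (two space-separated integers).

Answer: 11 27

Derivation:
Step 1: prey: 58+17-11=64; pred: 5+2-1=6
Step 2: prey: 64+19-15=68; pred: 6+3-1=8
Step 3: prey: 68+20-21=67; pred: 8+5-1=12
Step 4: prey: 67+20-32=55; pred: 12+8-2=18
Step 5: prey: 55+16-39=32; pred: 18+9-3=24
Step 6: prey: 32+9-30=11; pred: 24+7-4=27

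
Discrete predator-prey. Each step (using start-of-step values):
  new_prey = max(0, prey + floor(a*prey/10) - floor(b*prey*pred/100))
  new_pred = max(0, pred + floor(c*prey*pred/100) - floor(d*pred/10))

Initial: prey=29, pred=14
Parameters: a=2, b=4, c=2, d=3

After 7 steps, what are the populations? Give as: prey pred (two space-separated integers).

Answer: 1 5

Derivation:
Step 1: prey: 29+5-16=18; pred: 14+8-4=18
Step 2: prey: 18+3-12=9; pred: 18+6-5=19
Step 3: prey: 9+1-6=4; pred: 19+3-5=17
Step 4: prey: 4+0-2=2; pred: 17+1-5=13
Step 5: prey: 2+0-1=1; pred: 13+0-3=10
Step 6: prey: 1+0-0=1; pred: 10+0-3=7
Step 7: prey: 1+0-0=1; pred: 7+0-2=5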